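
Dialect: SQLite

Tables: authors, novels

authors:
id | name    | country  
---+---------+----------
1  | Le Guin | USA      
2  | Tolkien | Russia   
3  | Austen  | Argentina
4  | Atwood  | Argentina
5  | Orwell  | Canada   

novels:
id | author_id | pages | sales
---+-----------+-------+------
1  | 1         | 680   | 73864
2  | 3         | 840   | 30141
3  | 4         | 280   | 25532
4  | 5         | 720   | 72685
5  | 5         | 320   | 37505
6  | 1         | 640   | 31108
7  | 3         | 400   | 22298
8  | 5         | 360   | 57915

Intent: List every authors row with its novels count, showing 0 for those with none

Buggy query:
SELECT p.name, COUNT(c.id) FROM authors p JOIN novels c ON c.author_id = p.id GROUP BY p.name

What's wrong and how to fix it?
Bug: An inner join excludes parents with zero children

Fix: Switch to LEFT JOIN to retain unmatched parent rows

Corrected query:
SELECT p.name, COUNT(c.id) FROM authors p LEFT JOIN novels c ON c.author_id = p.id GROUP BY p.name

Result:
name    | COUNT(c.id)
--------+------------
Atwood  | 1          
Austen  | 2          
Le Guin | 2          
Orwell  | 3          
Tolkien | 0          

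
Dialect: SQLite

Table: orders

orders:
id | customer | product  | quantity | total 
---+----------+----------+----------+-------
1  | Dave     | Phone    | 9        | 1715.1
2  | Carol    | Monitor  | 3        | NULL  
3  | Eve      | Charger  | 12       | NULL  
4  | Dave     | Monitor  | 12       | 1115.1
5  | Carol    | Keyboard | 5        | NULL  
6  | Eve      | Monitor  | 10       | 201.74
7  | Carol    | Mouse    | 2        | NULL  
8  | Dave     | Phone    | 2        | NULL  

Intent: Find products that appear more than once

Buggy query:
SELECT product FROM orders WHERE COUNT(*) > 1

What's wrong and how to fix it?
Bug: WHERE can't reference COUNT(*); aggregates are computed after WHERE

Fix: Group first, then use HAVING for the count condition

Corrected query:
SELECT product FROM orders GROUP BY product HAVING COUNT(*) > 1

Result:
product
-------
Monitor
Phone  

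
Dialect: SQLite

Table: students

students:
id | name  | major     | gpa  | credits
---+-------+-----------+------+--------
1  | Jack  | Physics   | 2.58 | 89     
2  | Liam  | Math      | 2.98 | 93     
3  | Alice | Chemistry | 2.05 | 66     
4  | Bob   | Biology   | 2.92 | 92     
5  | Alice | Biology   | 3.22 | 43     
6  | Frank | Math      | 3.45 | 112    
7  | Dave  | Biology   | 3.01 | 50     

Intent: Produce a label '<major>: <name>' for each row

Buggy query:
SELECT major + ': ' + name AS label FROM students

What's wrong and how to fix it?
Bug: SQLite uses || for string concatenation; + coerces text to numbers (yielding 0)

Fix: Use the || operator for string concatenation

Corrected query:
SELECT major || ': ' || name AS label FROM students

Result:
label           
----------------
Physics: Jack   
Math: Liam      
Chemistry: Alice
Biology: Bob    
Biology: Alice  
Math: Frank     
Biology: Dave   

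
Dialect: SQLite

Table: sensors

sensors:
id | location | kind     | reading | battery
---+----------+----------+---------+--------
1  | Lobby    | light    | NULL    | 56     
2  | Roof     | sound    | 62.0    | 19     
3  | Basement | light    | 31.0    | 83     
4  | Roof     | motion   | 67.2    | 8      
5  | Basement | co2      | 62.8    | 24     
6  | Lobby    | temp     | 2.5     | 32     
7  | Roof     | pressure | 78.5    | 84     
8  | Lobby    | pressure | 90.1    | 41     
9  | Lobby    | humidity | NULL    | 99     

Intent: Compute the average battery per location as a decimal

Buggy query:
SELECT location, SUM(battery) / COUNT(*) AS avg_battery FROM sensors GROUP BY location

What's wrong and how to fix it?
Bug: Both operands are integers, so '/' performs integer division and truncates

Fix: Cast one side to REAL so the division keeps the fractional part

Corrected query:
SELECT location, SUM(battery) * 1.0 / COUNT(*) AS avg_battery FROM sensors GROUP BY location

Result:
location | avg_battery
---------+------------
Basement | 53.5       
Lobby    | 57         
Roof     | 37         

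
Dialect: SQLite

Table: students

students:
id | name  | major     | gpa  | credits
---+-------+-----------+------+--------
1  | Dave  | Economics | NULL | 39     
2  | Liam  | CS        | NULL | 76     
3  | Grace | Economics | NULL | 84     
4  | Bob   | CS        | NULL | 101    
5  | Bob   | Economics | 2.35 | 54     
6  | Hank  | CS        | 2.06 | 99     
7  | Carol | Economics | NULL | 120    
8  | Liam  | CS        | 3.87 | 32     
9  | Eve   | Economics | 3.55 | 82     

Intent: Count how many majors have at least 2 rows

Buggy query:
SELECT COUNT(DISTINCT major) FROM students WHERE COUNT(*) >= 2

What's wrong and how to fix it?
Bug: WHERE filters individual rows, not groups, so a group-level COUNT is invalid there

Fix: Group first with HAVING COUNT(*) >= 2, then COUNT the resulting groups

Corrected query:
SELECT COUNT(*) FROM (SELECT major FROM students GROUP BY major HAVING COUNT(*) >= 2)

Result:
COUNT(*)
--------
2       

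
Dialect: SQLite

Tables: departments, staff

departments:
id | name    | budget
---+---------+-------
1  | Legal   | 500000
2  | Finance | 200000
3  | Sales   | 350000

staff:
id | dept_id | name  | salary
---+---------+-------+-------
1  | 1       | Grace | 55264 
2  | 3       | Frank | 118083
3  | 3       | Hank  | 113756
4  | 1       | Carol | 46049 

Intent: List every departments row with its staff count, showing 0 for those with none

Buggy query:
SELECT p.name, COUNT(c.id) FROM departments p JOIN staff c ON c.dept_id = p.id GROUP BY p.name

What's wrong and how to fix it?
Bug: An inner join excludes parents with zero children

Fix: Use LEFT JOIN so parents without children still appear (COUNT(c.id) gives 0)

Corrected query:
SELECT p.name, COUNT(c.id) FROM departments p LEFT JOIN staff c ON c.dept_id = p.id GROUP BY p.name

Result:
name    | COUNT(c.id)
--------+------------
Finance | 0          
Legal   | 2          
Sales   | 2          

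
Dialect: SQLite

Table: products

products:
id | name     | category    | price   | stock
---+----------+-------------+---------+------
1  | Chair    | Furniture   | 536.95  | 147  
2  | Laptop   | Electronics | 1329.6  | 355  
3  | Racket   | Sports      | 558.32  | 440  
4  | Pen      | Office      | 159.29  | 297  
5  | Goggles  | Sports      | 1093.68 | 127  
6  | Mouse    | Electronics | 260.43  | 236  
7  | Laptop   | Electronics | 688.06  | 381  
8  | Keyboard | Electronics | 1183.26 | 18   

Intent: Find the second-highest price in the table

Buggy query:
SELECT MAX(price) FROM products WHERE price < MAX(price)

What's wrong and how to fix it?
Bug: The inner MAX is an aggregate inside WHERE, which is not allowed

Fix: Put the inner MAX in a scalar subquery

Corrected query:
SELECT MAX(price) FROM products WHERE price < (SELECT MAX(price) FROM products)

Result:
MAX(price)
----------
1183.26   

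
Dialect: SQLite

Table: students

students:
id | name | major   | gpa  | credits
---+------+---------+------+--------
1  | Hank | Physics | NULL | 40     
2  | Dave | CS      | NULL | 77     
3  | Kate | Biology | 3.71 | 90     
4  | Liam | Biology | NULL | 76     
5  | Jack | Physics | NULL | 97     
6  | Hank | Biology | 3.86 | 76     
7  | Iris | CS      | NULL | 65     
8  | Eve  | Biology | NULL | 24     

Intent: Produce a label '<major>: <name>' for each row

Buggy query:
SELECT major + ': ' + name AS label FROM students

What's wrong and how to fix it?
Bug: '+' is numeric addition; on text columns SQLite converts them to 0 instead of concatenating

Fix: Use the || operator for string concatenation

Corrected query:
SELECT major || ': ' || name AS label FROM students

Result:
label        
-------------
Physics: Hank
CS: Dave     
Biology: Kate
Biology: Liam
Physics: Jack
Biology: Hank
CS: Iris     
Biology: Eve 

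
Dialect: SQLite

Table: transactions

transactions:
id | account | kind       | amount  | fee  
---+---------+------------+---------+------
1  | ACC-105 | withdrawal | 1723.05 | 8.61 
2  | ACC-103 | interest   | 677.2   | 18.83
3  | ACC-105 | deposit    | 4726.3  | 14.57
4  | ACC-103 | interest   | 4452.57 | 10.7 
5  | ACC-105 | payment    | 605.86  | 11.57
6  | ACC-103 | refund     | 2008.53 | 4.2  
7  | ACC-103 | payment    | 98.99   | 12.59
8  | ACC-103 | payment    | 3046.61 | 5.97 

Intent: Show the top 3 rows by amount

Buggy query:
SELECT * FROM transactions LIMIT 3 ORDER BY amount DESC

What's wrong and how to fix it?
Bug: LIMIT must come after ORDER BY

Fix: Swap the clauses: ORDER BY first, then LIMIT

Corrected query:
SELECT * FROM transactions ORDER BY amount DESC LIMIT 3

Result:
id | account | kind     | amount  | fee  
---+---------+----------+---------+------
3  | ACC-105 | deposit  | 4726.3  | 14.57
4  | ACC-103 | interest | 4452.57 | 10.7 
8  | ACC-103 | payment  | 3046.61 | 5.97 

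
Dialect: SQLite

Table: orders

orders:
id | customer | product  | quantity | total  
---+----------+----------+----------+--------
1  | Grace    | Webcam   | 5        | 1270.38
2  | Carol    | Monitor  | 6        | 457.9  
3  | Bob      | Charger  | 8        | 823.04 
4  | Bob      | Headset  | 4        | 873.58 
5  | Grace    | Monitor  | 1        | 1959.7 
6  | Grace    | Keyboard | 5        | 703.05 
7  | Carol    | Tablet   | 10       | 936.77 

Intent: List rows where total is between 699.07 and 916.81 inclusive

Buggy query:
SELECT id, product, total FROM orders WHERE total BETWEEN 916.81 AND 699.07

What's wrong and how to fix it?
Bug: The bounds are reversed; BETWEEN a AND b requires a <= b to match anything

Fix: Write BETWEEN 699.07 AND 916.81

Corrected query:
SELECT id, product, total FROM orders WHERE total BETWEEN 699.07 AND 916.81

Result:
id | product  | total 
---+----------+-------
3  | Charger  | 823.04
4  | Headset  | 873.58
6  | Keyboard | 703.05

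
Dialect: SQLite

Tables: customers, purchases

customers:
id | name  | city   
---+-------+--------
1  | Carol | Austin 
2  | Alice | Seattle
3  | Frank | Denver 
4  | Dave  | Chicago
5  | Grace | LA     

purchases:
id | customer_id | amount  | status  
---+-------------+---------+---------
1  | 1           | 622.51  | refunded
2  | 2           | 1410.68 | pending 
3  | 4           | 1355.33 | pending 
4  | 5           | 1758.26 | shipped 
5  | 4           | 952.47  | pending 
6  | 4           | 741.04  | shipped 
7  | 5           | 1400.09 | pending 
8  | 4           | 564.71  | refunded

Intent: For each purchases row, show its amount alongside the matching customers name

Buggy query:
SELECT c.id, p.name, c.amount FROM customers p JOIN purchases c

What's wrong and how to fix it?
Bug: JOIN with no ON clause produces a cartesian product; every purchases row pairs with every customers row

Fix: Add ON c.customer_id = p.id to the JOIN

Corrected query:
SELECT c.id, p.name, c.amount FROM customers p JOIN purchases c ON c.customer_id = p.id

Result:
id | name  | amount 
---+-------+--------
1  | Carol | 622.51 
2  | Alice | 1410.68
3  | Dave  | 1355.33
4  | Grace | 1758.26
5  | Dave  | 952.47 
6  | Dave  | 741.04 
7  | Grace | 1400.09
8  | Dave  | 564.71 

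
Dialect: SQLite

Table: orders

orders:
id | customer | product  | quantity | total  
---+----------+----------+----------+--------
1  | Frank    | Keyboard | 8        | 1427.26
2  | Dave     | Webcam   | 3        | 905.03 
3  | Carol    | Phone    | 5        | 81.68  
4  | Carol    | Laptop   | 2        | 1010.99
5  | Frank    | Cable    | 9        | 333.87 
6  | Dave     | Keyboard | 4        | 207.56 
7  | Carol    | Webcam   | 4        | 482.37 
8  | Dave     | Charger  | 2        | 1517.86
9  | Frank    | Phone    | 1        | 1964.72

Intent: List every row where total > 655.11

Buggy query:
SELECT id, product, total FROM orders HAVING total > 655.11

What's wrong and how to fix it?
Bug: This is a non-aggregate query (no GROUP BY, no aggregates), so in SQLite the HAVING clause is invalid here; a row-level condition belongs in WHERE

Fix: Replace HAVING with WHERE since the condition applies to individual rows

Corrected query:
SELECT id, product, total FROM orders WHERE total > 655.11

Result:
id | product  | total  
---+----------+--------
1  | Keyboard | 1427.26
2  | Webcam   | 905.03 
4  | Laptop   | 1010.99
8  | Charger  | 1517.86
9  | Phone    | 1964.72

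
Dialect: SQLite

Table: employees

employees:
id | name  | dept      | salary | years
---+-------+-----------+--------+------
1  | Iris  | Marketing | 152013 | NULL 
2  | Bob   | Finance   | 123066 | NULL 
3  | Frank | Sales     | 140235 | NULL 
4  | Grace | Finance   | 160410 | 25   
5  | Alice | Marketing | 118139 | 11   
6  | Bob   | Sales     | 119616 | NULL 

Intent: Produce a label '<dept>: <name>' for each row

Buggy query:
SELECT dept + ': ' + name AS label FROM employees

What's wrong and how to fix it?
Bug: '+' is numeric addition; on text columns SQLite converts them to 0 instead of concatenating

Fix: Replace + with || to concatenate text

Corrected query:
SELECT dept || ': ' || name AS label FROM employees

Result:
label           
----------------
Marketing: Iris 
Finance: Bob    
Sales: Frank    
Finance: Grace  
Marketing: Alice
Sales: Bob      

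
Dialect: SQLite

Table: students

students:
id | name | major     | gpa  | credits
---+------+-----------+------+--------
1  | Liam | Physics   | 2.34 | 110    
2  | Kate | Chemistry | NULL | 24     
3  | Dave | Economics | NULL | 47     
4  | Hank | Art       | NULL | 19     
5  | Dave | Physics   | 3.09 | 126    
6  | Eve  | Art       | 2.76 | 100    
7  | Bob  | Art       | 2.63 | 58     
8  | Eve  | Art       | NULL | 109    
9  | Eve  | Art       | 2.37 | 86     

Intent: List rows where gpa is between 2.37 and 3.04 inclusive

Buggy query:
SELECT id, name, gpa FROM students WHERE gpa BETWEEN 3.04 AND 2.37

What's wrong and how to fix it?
Bug: BETWEEN expects the lower bound first; with 3.04 AND 2.37 the range is empty

Fix: Swap the bounds so the smaller value comes first

Corrected query:
SELECT id, name, gpa FROM students WHERE gpa BETWEEN 2.37 AND 3.04

Result:
id | name | gpa 
---+------+-----
6  | Eve  | 2.76
7  | Bob  | 2.63
9  | Eve  | 2.37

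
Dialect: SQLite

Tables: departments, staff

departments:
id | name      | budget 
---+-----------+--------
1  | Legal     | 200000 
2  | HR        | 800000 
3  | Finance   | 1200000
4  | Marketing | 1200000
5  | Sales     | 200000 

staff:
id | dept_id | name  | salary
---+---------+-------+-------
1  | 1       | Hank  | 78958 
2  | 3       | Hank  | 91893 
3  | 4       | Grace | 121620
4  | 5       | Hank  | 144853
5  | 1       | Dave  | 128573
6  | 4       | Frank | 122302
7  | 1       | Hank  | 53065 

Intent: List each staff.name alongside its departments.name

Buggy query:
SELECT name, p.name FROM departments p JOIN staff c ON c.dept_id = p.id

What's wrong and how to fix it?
Bug: 'name' exists in both joined tables, so the database can't tell which one is meant

Fix: Prefix ambiguous columns with the table alias

Corrected query:
SELECT c.name, p.name FROM departments p JOIN staff c ON c.dept_id = p.id

Result:
name  | name     
------+----------
Hank  | Legal    
Hank  | Finance  
Grace | Marketing
Hank  | Sales    
Dave  | Legal    
Frank | Marketing
Hank  | Legal    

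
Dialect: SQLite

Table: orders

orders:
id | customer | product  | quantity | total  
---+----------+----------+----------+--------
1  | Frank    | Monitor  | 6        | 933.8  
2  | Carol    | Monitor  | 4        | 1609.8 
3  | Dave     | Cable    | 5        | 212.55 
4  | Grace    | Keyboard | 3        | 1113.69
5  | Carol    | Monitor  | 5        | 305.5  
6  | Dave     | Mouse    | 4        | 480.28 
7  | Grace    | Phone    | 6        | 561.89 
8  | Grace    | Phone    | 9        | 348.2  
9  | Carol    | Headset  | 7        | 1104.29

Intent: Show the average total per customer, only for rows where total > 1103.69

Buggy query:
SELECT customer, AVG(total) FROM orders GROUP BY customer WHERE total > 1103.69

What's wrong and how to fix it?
Bug: Row-level WHERE must come before GROUP BY in the clause order

Fix: Place WHERE between FROM and GROUP BY

Corrected query:
SELECT customer, AVG(total) FROM orders WHERE total > 1103.69 GROUP BY customer

Result:
customer | AVG(total)
---------+-----------
Carol    | 1357.045  
Grace    | 1113.69   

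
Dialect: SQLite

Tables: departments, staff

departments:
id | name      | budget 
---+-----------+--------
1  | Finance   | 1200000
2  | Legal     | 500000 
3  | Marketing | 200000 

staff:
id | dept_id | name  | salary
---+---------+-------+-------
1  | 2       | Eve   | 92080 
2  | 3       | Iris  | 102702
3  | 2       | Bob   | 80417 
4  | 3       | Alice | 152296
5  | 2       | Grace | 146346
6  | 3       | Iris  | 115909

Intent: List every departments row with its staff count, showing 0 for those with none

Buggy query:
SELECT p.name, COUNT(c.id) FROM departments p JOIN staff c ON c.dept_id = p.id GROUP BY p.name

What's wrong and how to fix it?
Bug: An inner join excludes parents with zero children

Fix: Switch to LEFT JOIN to retain unmatched parent rows

Corrected query:
SELECT p.name, COUNT(c.id) FROM departments p LEFT JOIN staff c ON c.dept_id = p.id GROUP BY p.name

Result:
name      | COUNT(c.id)
----------+------------
Finance   | 0          
Legal     | 3          
Marketing | 3          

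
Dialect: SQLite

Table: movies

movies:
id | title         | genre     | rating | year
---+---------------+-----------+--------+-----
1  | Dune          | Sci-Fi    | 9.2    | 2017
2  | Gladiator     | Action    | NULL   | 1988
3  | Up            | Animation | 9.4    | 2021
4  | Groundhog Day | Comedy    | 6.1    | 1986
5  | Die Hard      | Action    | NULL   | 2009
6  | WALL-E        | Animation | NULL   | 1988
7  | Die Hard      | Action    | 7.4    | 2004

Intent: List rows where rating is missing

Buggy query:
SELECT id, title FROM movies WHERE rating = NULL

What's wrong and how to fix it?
Bug: Comparing to NULL with '=' never matches; NULL = NULL is unknown, not true

Fix: Use IS NULL to test for NULL

Corrected query:
SELECT id, title FROM movies WHERE rating IS NULL

Result:
id | title    
---+----------
2  | Gladiator
5  | Die Hard 
6  | WALL-E   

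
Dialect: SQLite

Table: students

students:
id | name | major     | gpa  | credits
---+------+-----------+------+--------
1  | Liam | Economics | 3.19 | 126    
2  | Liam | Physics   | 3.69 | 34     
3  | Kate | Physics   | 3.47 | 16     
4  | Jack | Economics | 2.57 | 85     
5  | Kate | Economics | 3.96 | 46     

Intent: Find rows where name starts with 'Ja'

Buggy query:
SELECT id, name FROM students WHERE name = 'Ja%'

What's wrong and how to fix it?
Bug: '=' compares the literal string including the % character; pattern matching needs LIKE

Fix: Use LIKE for wildcard pattern matching

Corrected query:
SELECT id, name FROM students WHERE name LIKE 'Ja%'

Result:
id | name
---+-----
4  | Jack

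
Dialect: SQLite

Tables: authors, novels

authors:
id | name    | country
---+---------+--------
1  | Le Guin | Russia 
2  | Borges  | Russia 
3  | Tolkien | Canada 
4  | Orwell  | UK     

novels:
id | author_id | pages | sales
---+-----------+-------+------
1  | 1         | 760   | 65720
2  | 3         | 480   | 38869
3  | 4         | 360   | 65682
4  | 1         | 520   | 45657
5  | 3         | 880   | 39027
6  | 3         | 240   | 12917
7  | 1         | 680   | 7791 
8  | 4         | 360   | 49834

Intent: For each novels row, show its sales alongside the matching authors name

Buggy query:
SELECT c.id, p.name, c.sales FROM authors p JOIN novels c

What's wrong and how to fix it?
Bug: JOIN with no ON clause produces a cartesian product; every novels row pairs with every authors row

Fix: Specify the join condition linking the foreign key to the parent id

Corrected query:
SELECT c.id, p.name, c.sales FROM authors p JOIN novels c ON c.author_id = p.id

Result:
id | name    | sales
---+---------+------
1  | Le Guin | 65720
2  | Tolkien | 38869
3  | Orwell  | 65682
4  | Le Guin | 45657
5  | Tolkien | 39027
6  | Tolkien | 12917
7  | Le Guin | 7791 
8  | Orwell  | 49834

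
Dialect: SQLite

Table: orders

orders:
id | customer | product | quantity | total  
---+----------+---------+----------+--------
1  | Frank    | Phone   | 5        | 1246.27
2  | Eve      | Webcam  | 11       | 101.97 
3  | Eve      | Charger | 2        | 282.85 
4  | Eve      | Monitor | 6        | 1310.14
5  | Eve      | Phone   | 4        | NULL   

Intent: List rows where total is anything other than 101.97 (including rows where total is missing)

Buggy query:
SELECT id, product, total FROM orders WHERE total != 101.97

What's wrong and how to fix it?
Bug: 'total != 101.97' is unknown when total is NULL, so NULL rows are silently excluded

Fix: Add an explicit OR total IS NULL to include the missing-value rows

Corrected query:
SELECT id, product, total FROM orders WHERE total != 101.97 OR total IS NULL

Result:
id | product | total  
---+---------+--------
1  | Phone   | 1246.27
3  | Charger | 282.85 
4  | Monitor | 1310.14
5  | Phone   | NULL   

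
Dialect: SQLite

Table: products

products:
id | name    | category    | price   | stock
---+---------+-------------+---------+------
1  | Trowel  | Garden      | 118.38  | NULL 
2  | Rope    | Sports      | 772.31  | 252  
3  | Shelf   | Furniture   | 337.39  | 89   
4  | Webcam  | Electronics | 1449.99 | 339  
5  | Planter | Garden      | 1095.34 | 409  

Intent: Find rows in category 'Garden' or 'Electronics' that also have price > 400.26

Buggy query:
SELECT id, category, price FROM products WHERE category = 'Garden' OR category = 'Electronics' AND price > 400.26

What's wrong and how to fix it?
Bug: Without parentheses, AND is evaluated before OR, so the price filter only applies to the 'Electronics' branch

Fix: Group the OR with parentheses (or use IN), then AND the threshold

Corrected query:
SELECT id, category, price FROM products WHERE (category = 'Garden' OR category = 'Electronics') AND price > 400.26

Result:
id | category    | price  
---+-------------+--------
4  | Electronics | 1449.99
5  | Garden      | 1095.34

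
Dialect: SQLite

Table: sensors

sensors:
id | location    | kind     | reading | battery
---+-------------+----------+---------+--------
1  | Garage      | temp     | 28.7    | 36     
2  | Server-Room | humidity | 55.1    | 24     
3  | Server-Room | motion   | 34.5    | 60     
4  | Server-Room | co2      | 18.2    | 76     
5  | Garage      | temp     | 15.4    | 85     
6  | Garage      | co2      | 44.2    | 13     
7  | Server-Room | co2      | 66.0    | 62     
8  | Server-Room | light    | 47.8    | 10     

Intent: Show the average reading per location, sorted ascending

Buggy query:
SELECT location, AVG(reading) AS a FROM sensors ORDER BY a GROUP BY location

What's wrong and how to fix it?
Bug: GROUP BY must precede ORDER BY

Fix: Move ORDER BY to the end, after GROUP BY

Corrected query:
SELECT location, AVG(reading) AS a FROM sensors GROUP BY location ORDER BY a

Result:
location    | a        
------------+----------
Garage      | 29.433333
Server-Room | 44.32    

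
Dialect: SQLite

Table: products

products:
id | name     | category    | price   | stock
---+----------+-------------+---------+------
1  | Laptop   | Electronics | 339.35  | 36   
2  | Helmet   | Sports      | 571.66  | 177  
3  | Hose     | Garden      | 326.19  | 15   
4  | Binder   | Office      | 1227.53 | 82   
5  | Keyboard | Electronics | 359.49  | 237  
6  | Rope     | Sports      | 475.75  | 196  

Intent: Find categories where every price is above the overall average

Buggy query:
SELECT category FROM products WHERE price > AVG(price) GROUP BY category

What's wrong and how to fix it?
Bug: WHERE evaluates per row before aggregation, so AVG() is unavailable

Fix: Compute the overall average in a scalar subquery and compare each group's MIN against it in HAVING

Corrected query:
SELECT category FROM products GROUP BY category HAVING MIN(price) > (SELECT AVG(price) FROM products)

Result:
category
--------
Office  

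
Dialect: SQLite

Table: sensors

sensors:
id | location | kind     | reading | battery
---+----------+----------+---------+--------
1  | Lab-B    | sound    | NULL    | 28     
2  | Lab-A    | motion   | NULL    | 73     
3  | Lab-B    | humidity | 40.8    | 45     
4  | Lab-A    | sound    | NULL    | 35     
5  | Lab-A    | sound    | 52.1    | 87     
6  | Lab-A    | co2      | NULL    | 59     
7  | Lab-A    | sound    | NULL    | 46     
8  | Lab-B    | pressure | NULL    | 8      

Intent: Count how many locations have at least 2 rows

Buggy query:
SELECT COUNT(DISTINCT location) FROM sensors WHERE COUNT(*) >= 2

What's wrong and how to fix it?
Bug: COUNT(*) cannot appear in WHERE; the per-group count doesn't exist yet

Fix: Use a subquery that GROUPs and filters with HAVING, then count its rows

Corrected query:
SELECT COUNT(*) FROM (SELECT location FROM sensors GROUP BY location HAVING COUNT(*) >= 2)

Result:
COUNT(*)
--------
2       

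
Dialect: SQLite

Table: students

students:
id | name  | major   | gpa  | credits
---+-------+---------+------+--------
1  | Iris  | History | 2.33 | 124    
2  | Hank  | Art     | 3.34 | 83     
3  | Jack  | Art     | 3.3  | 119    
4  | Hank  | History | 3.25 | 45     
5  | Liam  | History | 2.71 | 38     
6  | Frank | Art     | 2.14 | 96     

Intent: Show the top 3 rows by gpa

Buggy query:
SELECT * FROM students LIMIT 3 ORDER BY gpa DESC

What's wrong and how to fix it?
Bug: LIMIT must come after ORDER BY

Fix: Sort with ORDER BY, then apply LIMIT

Corrected query:
SELECT * FROM students ORDER BY gpa DESC LIMIT 3

Result:
id | name | major   | gpa  | credits
---+------+---------+------+--------
2  | Hank | Art     | 3.34 | 83     
3  | Jack | Art     | 3.3  | 119    
4  | Hank | History | 3.25 | 45     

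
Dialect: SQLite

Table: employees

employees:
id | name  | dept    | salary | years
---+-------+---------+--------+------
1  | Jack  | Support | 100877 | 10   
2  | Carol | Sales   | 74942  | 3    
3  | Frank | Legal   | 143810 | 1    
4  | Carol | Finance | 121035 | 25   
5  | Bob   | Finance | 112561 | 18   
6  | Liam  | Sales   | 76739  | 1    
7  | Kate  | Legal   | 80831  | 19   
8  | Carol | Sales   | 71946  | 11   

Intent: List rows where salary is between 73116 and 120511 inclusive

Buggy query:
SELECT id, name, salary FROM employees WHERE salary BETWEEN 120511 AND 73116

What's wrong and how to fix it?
Bug: The bounds are reversed; BETWEEN a AND b requires a <= b to match anything

Fix: Write BETWEEN 73116 AND 120511

Corrected query:
SELECT id, name, salary FROM employees WHERE salary BETWEEN 73116 AND 120511

Result:
id | name  | salary
---+-------+-------
1  | Jack  | 100877
2  | Carol | 74942 
5  | Bob   | 112561
6  | Liam  | 76739 
7  | Kate  | 80831 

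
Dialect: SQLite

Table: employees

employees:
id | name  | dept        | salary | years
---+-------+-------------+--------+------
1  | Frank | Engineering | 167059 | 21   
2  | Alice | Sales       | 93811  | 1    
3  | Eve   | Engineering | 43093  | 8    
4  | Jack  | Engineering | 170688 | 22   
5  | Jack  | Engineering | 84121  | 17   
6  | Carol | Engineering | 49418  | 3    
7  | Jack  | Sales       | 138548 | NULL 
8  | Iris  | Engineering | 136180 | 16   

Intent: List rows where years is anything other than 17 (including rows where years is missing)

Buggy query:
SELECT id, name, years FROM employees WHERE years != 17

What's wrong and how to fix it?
Bug: Inequality against NULL is unknown, not true; rows with NULL are dropped

Fix: Handle NULL separately with IS NULL alongside the inequality

Corrected query:
SELECT id, name, years FROM employees WHERE years != 17 OR years IS NULL

Result:
id | name  | years
---+-------+------
1  | Frank | 21   
2  | Alice | 1    
3  | Eve   | 8    
4  | Jack  | 22   
6  | Carol | 3    
7  | Jack  | NULL 
8  | Iris  | 16   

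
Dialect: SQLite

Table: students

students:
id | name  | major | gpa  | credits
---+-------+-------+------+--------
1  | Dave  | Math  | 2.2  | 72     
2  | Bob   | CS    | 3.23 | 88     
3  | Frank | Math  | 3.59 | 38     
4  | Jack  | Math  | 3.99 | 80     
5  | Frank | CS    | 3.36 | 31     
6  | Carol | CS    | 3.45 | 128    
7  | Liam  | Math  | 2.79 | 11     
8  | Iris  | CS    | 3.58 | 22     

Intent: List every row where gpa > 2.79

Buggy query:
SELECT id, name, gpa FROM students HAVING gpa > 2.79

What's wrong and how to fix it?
Bug: HAVING filters the output of aggregation, but this query has no GROUP BY and no aggregate functions, so SQLite rejects it (HAVING clause on a non-aggregate query); the condition here is per row

Fix: Use WHERE for row-level filtering

Corrected query:
SELECT id, name, gpa FROM students WHERE gpa > 2.79

Result:
id | name  | gpa 
---+-------+-----
2  | Bob   | 3.23
3  | Frank | 3.59
4  | Jack  | 3.99
5  | Frank | 3.36
6  | Carol | 3.45
8  | Iris  | 3.58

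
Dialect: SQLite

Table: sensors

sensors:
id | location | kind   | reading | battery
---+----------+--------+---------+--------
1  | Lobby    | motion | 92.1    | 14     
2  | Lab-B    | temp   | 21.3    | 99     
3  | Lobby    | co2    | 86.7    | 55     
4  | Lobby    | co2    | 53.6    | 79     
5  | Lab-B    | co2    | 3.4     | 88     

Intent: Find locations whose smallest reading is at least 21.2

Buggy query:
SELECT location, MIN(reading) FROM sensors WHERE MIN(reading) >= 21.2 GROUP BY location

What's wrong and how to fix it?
Bug: Aggregates like MIN are computed per group after WHERE runs

Fix: Use HAVING for the per-group MIN condition

Corrected query:
SELECT location, MIN(reading) FROM sensors GROUP BY location HAVING MIN(reading) >= 21.2

Result:
location | MIN(reading)
---------+-------------
Lobby    | 53.6        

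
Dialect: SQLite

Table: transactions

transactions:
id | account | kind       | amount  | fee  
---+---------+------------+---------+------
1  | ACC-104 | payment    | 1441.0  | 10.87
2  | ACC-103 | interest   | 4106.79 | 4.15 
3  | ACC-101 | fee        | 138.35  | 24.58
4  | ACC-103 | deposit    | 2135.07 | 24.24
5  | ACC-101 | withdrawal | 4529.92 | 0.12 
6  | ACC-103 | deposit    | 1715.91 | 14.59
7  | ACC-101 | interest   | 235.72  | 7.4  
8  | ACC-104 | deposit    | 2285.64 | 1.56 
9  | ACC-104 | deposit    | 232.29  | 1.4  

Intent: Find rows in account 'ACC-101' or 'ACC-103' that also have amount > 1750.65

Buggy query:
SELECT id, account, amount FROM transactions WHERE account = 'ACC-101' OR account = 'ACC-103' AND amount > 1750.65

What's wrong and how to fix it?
Bug: AND binds tighter than OR, so this parses as account = 'ACC-101' OR (account = 'ACC-103' AND amount > 1750.65)

Fix: Add parentheses around the OR so the AND applies to both alternatives

Corrected query:
SELECT id, account, amount FROM transactions WHERE (account = 'ACC-101' OR account = 'ACC-103') AND amount > 1750.65

Result:
id | account | amount 
---+---------+--------
2  | ACC-103 | 4106.79
4  | ACC-103 | 2135.07
5  | ACC-101 | 4529.92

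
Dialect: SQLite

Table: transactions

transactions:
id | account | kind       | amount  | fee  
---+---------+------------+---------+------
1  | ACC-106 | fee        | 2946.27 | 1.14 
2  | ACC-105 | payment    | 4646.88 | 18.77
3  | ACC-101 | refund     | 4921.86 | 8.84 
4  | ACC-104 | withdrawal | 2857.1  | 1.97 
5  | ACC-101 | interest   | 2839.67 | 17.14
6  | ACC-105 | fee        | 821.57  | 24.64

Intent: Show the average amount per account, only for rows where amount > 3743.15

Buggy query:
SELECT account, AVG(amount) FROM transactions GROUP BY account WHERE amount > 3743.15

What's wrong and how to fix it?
Bug: Row-level WHERE must come before GROUP BY in the clause order

Fix: Place WHERE between FROM and GROUP BY

Corrected query:
SELECT account, AVG(amount) FROM transactions WHERE amount > 3743.15 GROUP BY account

Result:
account | AVG(amount)
--------+------------
ACC-101 | 4921.86    
ACC-105 | 4646.88    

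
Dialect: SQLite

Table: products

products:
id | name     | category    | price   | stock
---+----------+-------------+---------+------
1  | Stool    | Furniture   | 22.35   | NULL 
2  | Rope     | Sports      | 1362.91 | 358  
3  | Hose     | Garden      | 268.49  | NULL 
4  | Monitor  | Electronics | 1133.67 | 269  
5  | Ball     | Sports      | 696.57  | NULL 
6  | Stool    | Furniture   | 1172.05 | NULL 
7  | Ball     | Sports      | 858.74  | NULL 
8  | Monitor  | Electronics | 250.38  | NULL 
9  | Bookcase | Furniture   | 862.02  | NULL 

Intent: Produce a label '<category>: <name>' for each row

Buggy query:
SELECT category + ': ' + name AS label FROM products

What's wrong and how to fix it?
Bug: '+' is numeric addition; on text columns SQLite converts them to 0 instead of concatenating

Fix: Replace + with || to concatenate text

Corrected query:
SELECT category || ': ' || name AS label FROM products

Result:
label               
--------------------
Furniture: Stool    
Sports: Rope        
Garden: Hose        
Electronics: Monitor
Sports: Ball        
Furniture: Stool    
Sports: Ball        
Electronics: Monitor
Furniture: Bookcase 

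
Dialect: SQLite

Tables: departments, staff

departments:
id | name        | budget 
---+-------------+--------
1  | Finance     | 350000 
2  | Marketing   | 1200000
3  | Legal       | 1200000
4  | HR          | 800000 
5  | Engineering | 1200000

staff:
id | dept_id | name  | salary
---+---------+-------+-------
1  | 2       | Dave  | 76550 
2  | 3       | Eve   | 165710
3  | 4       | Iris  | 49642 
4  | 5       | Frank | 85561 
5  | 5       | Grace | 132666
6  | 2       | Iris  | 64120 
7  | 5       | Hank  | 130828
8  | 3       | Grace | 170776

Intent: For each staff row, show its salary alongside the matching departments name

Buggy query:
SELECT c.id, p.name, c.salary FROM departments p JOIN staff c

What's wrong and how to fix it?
Bug: JOIN with no ON clause produces a cartesian product; every staff row pairs with every departments row

Fix: Specify the join condition linking the foreign key to the parent id

Corrected query:
SELECT c.id, p.name, c.salary FROM departments p JOIN staff c ON c.dept_id = p.id

Result:
id | name        | salary
---+-------------+-------
1  | Marketing   | 76550 
2  | Legal       | 165710
3  | HR          | 49642 
4  | Engineering | 85561 
5  | Engineering | 132666
6  | Marketing   | 64120 
7  | Engineering | 130828
8  | Legal       | 170776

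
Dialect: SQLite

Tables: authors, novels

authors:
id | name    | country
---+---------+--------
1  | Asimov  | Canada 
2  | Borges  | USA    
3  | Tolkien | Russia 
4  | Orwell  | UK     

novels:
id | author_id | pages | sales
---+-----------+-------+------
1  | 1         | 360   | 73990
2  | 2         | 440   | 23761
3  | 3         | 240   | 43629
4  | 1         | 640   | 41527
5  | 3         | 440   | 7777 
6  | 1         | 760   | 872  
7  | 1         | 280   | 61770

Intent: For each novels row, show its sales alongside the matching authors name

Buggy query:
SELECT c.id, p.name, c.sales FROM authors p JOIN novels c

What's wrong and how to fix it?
Bug: JOIN with no ON clause produces a cartesian product; every novels row pairs with every authors row

Fix: Add ON c.author_id = p.id to the JOIN

Corrected query:
SELECT c.id, p.name, c.sales FROM authors p JOIN novels c ON c.author_id = p.id

Result:
id | name    | sales
---+---------+------
1  | Asimov  | 73990
2  | Borges  | 23761
3  | Tolkien | 43629
4  | Asimov  | 41527
5  | Tolkien | 7777 
6  | Asimov  | 872  
7  | Asimov  | 61770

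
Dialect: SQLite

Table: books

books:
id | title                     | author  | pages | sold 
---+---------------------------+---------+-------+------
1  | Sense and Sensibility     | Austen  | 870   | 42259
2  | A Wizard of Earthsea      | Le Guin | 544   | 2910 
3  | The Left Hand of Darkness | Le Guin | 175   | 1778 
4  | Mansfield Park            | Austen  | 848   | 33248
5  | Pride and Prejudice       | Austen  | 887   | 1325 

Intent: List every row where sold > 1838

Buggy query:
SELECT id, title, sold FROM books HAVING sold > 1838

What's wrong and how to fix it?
Bug: HAVING filters the output of aggregation, but this query has no GROUP BY and no aggregate functions, so SQLite rejects it (HAVING clause on a non-aggregate query); the condition here is per row

Fix: Use WHERE for row-level filtering

Corrected query:
SELECT id, title, sold FROM books WHERE sold > 1838

Result:
id | title                 | sold 
---+-----------------------+------
1  | Sense and Sensibility | 42259
2  | A Wizard of Earthsea  | 2910 
4  | Mansfield Park        | 33248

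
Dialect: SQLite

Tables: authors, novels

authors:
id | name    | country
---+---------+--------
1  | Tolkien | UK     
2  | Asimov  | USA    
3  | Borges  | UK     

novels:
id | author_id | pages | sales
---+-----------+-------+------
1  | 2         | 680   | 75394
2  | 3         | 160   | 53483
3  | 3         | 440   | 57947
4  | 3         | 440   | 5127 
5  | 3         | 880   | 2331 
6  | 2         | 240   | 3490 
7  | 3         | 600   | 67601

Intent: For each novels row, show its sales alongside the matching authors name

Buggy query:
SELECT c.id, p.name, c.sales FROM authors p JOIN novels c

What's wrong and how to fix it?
Bug: JOIN with no ON clause produces a cartesian product; every novels row pairs with every authors row

Fix: Add ON c.author_id = p.id to the JOIN

Corrected query:
SELECT c.id, p.name, c.sales FROM authors p JOIN novels c ON c.author_id = p.id

Result:
id | name   | sales
---+--------+------
1  | Asimov | 75394
2  | Borges | 53483
3  | Borges | 57947
4  | Borges | 5127 
5  | Borges | 2331 
6  | Asimov | 3490 
7  | Borges | 67601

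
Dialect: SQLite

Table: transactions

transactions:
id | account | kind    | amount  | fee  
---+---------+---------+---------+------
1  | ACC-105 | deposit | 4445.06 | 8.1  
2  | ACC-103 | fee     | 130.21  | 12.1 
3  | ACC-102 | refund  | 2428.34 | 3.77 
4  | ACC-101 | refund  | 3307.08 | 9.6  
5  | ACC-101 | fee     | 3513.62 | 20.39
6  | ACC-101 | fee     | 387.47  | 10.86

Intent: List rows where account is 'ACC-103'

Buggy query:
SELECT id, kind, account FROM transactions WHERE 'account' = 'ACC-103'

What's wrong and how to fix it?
Bug: Single quotes denote string literals in SQL; the column name is being compared as a constant string

Fix: Reference the column as account without single quotes

Corrected query:
SELECT id, kind, account FROM transactions WHERE account = 'ACC-103'

Result:
id | kind | account
---+------+--------
2  | fee  | ACC-103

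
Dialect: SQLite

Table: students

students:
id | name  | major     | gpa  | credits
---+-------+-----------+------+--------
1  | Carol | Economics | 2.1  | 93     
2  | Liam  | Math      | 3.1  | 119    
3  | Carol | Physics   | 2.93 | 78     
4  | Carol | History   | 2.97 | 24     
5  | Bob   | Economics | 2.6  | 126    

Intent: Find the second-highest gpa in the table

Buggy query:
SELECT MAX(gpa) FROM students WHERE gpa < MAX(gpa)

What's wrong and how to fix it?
Bug: MAX(gpa) on the right of the comparison is an aggregate-in-WHERE error

Fix: Put the inner MAX in a scalar subquery

Corrected query:
SELECT MAX(gpa) FROM students WHERE gpa < (SELECT MAX(gpa) FROM students)

Result:
MAX(gpa)
--------
2.97    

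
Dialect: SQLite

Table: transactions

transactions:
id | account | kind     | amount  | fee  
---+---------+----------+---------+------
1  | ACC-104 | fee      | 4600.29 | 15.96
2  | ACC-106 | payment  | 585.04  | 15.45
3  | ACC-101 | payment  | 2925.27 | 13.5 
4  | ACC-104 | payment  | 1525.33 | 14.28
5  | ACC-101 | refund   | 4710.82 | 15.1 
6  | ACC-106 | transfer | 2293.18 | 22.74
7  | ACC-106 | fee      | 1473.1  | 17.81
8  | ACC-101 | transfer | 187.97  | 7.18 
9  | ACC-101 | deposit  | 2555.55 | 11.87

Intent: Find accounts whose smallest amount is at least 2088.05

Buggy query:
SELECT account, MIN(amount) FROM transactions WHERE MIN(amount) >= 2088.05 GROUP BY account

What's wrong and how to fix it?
Bug: Aggregates like MIN are computed per group after WHERE runs

Fix: Replace WHERE with HAVING after the GROUP BY

Corrected query:
SELECT account, MIN(amount) FROM transactions GROUP BY account HAVING MIN(amount) >= 2088.05

Result:
(no rows)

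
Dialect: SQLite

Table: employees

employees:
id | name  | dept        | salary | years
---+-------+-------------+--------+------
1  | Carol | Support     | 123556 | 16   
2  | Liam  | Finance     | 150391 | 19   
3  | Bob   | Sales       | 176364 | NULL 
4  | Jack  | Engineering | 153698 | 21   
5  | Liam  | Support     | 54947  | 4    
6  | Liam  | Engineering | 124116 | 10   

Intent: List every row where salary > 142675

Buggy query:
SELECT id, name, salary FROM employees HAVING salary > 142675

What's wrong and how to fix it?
Bug: HAVING filters the output of aggregation, but this query has no GROUP BY and no aggregate functions, so SQLite rejects it (HAVING clause on a non-aggregate query); the condition here is per row

Fix: Replace HAVING with WHERE since the condition applies to individual rows

Corrected query:
SELECT id, name, salary FROM employees WHERE salary > 142675

Result:
id | name | salary
---+------+-------
2  | Liam | 150391
3  | Bob  | 176364
4  | Jack | 153698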